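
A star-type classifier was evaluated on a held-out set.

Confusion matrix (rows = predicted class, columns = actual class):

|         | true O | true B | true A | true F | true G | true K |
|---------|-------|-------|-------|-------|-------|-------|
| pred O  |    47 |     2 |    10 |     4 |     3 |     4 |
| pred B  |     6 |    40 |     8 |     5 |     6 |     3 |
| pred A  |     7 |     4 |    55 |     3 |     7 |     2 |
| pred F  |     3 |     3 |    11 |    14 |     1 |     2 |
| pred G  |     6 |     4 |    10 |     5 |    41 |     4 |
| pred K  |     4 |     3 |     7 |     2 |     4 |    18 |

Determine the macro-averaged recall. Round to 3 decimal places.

Per-class recall (TP/(TP+FN)):
  O: TP=47, FN=6+7+3+6+4=26 → 47/73 = 0.6438
  B: TP=40, FN=2+4+3+4+3=16 → 40/56 = 0.7143
  A: TP=55, FN=10+8+11+10+7=46 → 55/101 = 0.5446
  F: TP=14, FN=4+5+3+5+2=19 → 14/33 = 0.4242
  G: TP=41, FN=3+6+7+1+4=21 → 41/62 = 0.6613
  K: TP=18, FN=4+3+2+2+4=15 → 18/33 = 0.5455
Macro-recall = mean = (0.6438 + 0.7143 + 0.5446 + 0.4242 + 0.6613 + 0.5455) / 6 = 0.589

0.589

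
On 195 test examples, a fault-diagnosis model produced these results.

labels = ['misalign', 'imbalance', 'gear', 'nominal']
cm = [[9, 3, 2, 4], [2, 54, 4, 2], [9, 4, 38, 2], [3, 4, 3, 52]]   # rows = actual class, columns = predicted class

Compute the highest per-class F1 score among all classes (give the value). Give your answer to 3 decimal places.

0.852

Per-class F1 score (2·TP/(2·TP+FP+FN)):
  misalign: TP=9, FP=2+9+3=14, FN=3+2+4=9 → 18/41 = 0.4390
  imbalance: TP=54, FP=3+4+4=11, FN=2+4+2=8 → 108/127 = 0.8504
  gear: TP=38, FP=2+4+3=9, FN=9+4+2=15 → 76/100 = 0.7600
  nominal: TP=52, FP=4+2+2=8, FN=3+4+3=10 → 104/122 = 0.8525
Highest is class 'nominal' with F1 score = 0.852.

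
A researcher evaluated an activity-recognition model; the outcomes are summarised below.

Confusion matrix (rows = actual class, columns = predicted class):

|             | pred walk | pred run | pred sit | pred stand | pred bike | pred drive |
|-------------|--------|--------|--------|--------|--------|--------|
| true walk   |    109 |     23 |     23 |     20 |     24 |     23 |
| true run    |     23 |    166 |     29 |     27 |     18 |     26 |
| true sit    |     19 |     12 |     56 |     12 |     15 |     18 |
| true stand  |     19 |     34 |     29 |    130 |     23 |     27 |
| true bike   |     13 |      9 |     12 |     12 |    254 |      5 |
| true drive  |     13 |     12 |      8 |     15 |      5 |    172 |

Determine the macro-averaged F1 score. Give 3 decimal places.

0.591

Per-class F1 score (2·TP/(2·TP+FP+FN)):
  walk: TP=109, FP=23+19+19+13+13=87, FN=23+23+20+24+23=113 → 218/418 = 0.5215
  run: TP=166, FP=23+12+34+9+12=90, FN=23+29+27+18+26=123 → 332/545 = 0.6092
  sit: TP=56, FP=23+29+29+12+8=101, FN=19+12+12+15+18=76 → 112/289 = 0.3875
  stand: TP=130, FP=20+27+12+12+15=86, FN=19+34+29+23+27=132 → 260/478 = 0.5439
  bike: TP=254, FP=24+18+15+23+5=85, FN=13+9+12+12+5=51 → 508/644 = 0.7888
  drive: TP=172, FP=23+26+18+27+5=99, FN=13+12+8+15+5=53 → 344/496 = 0.6935
Macro-F1 score = mean = (0.5215 + 0.6092 + 0.3875 + 0.5439 + 0.7888 + 0.6935) / 6 = 0.591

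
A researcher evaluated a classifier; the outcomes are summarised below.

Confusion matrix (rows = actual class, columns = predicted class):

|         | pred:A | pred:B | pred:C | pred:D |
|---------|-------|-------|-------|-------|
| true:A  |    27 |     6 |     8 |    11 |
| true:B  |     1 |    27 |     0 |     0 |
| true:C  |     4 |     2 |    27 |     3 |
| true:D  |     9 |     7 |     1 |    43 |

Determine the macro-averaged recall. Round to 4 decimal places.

0.7375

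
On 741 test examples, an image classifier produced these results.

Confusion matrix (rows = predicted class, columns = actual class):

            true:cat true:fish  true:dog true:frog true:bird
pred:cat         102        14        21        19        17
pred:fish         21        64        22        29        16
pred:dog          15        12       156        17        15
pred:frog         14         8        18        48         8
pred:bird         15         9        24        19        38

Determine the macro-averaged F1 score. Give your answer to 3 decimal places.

0.516

Per-class F1 score (2·TP/(2·TP+FP+FN)):
  cat: TP=102, FP=14+21+19+17=71, FN=21+15+14+15=65 → 204/340 = 0.6000
  fish: TP=64, FP=21+22+29+16=88, FN=14+12+8+9=43 → 128/259 = 0.4942
  dog: TP=156, FP=15+12+17+15=59, FN=21+22+18+24=85 → 312/456 = 0.6842
  frog: TP=48, FP=14+8+18+8=48, FN=19+29+17+19=84 → 96/228 = 0.4211
  bird: TP=38, FP=15+9+24+19=67, FN=17+16+15+8=56 → 76/199 = 0.3819
Macro-F1 score = mean = (0.6000 + 0.4942 + 0.6842 + 0.4211 + 0.3819) / 5 = 0.516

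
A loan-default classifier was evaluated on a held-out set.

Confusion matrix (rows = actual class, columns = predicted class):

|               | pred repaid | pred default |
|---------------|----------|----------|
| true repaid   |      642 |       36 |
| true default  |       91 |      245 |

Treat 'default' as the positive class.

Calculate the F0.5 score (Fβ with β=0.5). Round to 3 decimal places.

Fβ = (1+β²)·TP / ((1+β²)·TP + β²·FN + FP), with β²=1/4
= 1.25·245 / (1.25·245 + 0.25·91 + 36) = 0.839

0.839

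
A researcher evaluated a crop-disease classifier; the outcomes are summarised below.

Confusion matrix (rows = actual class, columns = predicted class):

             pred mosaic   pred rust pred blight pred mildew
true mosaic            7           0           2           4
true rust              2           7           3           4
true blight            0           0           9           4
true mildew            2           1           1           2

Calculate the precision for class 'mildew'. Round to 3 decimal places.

One-vs-rest for 'mildew': TP = diagonal; FP = other classes predicted 'mildew'; FN = 'mildew' predicted as other.
precision = TP/(TP+FP).
mildew: TP=2, FP=4+4+4=12 → 2/14 = 0.1429

0.143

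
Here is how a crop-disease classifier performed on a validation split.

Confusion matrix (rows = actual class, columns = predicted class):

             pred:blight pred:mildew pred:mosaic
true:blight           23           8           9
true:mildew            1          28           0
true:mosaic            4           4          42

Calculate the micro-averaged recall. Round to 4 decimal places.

0.7815

Micro-averaging pools counts across classes: ΣTP=93, ΣFP=26, ΣFN=26.
Micro-recall = TP/(TP+FN) on pooled counts = 0.7815 (equals overall accuracy in single-label multiclass).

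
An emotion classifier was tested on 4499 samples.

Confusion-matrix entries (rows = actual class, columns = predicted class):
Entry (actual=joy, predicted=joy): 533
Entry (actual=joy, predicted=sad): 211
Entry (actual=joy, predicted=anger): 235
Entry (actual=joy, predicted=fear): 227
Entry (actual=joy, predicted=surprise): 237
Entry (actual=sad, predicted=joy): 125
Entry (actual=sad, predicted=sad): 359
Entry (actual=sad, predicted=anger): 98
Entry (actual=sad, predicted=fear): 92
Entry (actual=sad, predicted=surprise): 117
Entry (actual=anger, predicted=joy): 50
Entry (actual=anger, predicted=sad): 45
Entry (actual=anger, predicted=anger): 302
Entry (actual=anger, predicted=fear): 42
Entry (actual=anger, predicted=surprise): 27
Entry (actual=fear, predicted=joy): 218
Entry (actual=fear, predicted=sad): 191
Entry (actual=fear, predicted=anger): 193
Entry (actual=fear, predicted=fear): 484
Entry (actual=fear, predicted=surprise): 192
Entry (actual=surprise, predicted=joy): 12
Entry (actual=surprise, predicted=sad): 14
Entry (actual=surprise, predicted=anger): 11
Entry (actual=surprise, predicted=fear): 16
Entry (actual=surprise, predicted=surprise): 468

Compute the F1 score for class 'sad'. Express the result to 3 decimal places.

0.446

Take TP from the diagonal, FP from the rest of the 'sad' prediction marginal, FN from the rest of the 'sad' actual marginal.
F1 score = 2·TP/(2·TP+FP+FN).
sad: TP=359, FP=211+45+191+14=461, FN=125+98+92+117=432 → 718/1611 = 0.4457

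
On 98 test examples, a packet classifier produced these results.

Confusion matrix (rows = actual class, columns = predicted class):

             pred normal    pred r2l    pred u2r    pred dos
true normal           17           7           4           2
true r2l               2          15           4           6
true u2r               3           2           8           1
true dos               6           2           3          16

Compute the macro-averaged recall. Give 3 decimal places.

Per-class recall (TP/(TP+FN)):
  normal: TP=17, FN=7+4+2=13 → 17/30 = 0.5667
  r2l: TP=15, FN=2+4+6=12 → 15/27 = 0.5556
  u2r: TP=8, FN=3+2+1=6 → 8/14 = 0.5714
  dos: TP=16, FN=6+2+3=11 → 16/27 = 0.5926
Macro-recall = mean = (0.5667 + 0.5556 + 0.5714 + 0.5926) / 4 = 0.572

0.572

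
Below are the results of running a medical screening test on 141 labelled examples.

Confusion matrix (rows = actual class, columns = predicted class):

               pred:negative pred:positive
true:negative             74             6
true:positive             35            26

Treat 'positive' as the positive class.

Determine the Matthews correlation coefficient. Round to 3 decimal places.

MCC = (TP·TN − FP·FN) / √((TP+FP)(TP+FN)(TN+FP)(TN+FN))
Numerator = 26·74 − 6·35 = 1714
Denominator = √(32·61·80·109) = √17021440 = 4125.7048
MCC = 1714 / 4125.7048 = 0.415

0.415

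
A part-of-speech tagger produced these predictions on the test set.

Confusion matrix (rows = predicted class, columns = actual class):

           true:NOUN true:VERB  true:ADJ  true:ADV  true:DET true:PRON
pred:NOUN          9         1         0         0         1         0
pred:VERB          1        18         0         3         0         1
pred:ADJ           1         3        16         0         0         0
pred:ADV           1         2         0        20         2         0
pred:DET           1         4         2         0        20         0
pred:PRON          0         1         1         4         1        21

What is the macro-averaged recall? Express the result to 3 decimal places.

0.781

Per-class recall (TP/(TP+FN)):
  NOUN: TP=9, FN=1+1+1+1+0=4 → 9/13 = 0.6923
  VERB: TP=18, FN=1+3+2+4+1=11 → 18/29 = 0.6207
  ADJ: TP=16, FN=0+0+0+2+1=3 → 16/19 = 0.8421
  ADV: TP=20, FN=0+3+0+0+4=7 → 20/27 = 0.7407
  DET: TP=20, FN=1+0+0+2+1=4 → 20/24 = 0.8333
  PRON: TP=21, FN=0+1+0+0+0=1 → 21/22 = 0.9545
Macro-recall = mean = (0.6923 + 0.6207 + 0.8421 + 0.7407 + 0.8333 + 0.9545) / 6 = 0.781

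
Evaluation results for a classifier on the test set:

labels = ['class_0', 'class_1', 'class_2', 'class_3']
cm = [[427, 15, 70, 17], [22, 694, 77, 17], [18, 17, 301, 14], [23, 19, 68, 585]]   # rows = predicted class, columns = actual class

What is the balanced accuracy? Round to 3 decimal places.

Balanced accuracy = mean of per-class recall.
  class_0: recall = 427/490 = 0.8714
  class_1: recall = 694/745 = 0.9315
  class_2: recall = 301/516 = 0.5833
  class_3: recall = 585/633 = 0.9242
Mean = (0.8714 + 0.9315 + 0.5833 + 0.9242) / 4 = 0.828

0.828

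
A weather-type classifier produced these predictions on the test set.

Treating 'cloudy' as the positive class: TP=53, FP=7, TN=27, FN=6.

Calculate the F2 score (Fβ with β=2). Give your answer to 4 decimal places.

0.8953

Fβ = (1+β²)·TP / ((1+β²)·TP + β²·FN + FP), with β²=4
= 5·53 / (5·53 + 4·6 + 7) = 0.8953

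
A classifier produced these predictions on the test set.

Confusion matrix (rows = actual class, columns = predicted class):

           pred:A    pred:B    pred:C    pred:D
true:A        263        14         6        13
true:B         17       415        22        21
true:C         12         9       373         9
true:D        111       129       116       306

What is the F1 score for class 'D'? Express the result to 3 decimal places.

Treat 'D' as positive and all other classes as negative.
F1 score = 2·TP/(2·TP+FP+FN).
D: TP=306, FP=13+21+9=43, FN=111+129+116=356 → 612/1011 = 0.6053

0.605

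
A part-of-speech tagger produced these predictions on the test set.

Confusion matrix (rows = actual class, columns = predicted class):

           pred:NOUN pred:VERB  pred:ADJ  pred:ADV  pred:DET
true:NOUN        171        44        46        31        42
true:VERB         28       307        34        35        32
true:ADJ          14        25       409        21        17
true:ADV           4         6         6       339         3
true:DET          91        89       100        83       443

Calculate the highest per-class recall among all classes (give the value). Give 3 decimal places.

Per-class recall (TP/(TP+FN)):
  NOUN: TP=171, FN=44+46+31+42=163 → 171/334 = 0.5120
  VERB: TP=307, FN=28+34+35+32=129 → 307/436 = 0.7041
  ADJ: TP=409, FN=14+25+21+17=77 → 409/486 = 0.8416
  ADV: TP=339, FN=4+6+6+3=19 → 339/358 = 0.9469
  DET: TP=443, FN=91+89+100+83=363 → 443/806 = 0.5496
Highest is class 'ADV' with recall = 0.947.

0.947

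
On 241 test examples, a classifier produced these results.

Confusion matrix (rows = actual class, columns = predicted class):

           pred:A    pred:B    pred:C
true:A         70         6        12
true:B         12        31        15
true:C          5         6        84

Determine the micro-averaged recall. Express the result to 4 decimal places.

0.7676

Micro-averaging pools counts across classes: ΣTP=185, ΣFP=56, ΣFN=56.
Micro-recall = TP/(TP+FN) on pooled counts = 0.7676 (equals overall accuracy in single-label multiclass).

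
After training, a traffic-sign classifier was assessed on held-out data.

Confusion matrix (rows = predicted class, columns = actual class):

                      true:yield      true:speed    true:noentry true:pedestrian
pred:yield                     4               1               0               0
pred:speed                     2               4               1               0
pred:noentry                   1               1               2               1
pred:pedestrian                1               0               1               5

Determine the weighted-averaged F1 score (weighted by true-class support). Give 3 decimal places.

Per-class F1 score (2·TP/(2·TP+FP+FN)):
  yield: TP=4, FP=1+0+0=1, FN=2+1+1=4 → 8/13 = 0.6154
  speed: TP=4, FP=2+1+0=3, FN=1+1+0=2 → 8/13 = 0.6154
  noentry: TP=2, FP=1+1+1=3, FN=0+1+1=2 → 4/9 = 0.4444
  pedestrian: TP=5, FP=1+0+1=2, FN=0+0+1=1 → 10/13 = 0.7692
Weighted-F1 score = Σ (supportᵢ/N)·F1 scoreᵢ with N=24: (8/24)·0.6154 + (6/24)·0.6154 + (4/24)·0.4444 + (6/24)·0.7692 = 0.625

0.625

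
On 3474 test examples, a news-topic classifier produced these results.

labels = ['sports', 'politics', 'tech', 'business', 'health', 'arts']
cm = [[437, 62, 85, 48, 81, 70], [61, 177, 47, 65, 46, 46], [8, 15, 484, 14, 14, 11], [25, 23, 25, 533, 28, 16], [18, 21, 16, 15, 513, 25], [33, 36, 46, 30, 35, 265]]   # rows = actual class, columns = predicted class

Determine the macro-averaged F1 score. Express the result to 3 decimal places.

0.673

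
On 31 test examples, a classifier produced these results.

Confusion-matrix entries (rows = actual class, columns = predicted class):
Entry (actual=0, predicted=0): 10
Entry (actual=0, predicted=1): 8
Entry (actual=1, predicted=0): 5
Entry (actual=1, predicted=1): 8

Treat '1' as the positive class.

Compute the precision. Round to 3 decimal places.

Precision = TP/(TP+FP) = 8/(8+8) = 8/16 = 0.500

0.500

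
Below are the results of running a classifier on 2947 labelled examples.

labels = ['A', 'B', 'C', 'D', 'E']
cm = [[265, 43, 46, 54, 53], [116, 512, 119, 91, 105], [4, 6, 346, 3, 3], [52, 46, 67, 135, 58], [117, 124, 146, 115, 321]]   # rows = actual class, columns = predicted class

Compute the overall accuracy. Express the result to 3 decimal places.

0.536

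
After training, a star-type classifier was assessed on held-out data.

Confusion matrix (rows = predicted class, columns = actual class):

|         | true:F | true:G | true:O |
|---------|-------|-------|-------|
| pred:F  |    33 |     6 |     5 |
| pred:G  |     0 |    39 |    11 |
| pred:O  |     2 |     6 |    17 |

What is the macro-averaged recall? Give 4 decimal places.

Per-class recall (TP/(TP+FN)):
  F: TP=33, FN=0+2=2 → 33/35 = 0.94286
  G: TP=39, FN=6+6=12 → 39/51 = 0.76471
  O: TP=17, FN=5+11=16 → 17/33 = 0.51515
Macro-recall = mean = (0.94286 + 0.76471 + 0.51515) / 3 = 0.7409

0.7409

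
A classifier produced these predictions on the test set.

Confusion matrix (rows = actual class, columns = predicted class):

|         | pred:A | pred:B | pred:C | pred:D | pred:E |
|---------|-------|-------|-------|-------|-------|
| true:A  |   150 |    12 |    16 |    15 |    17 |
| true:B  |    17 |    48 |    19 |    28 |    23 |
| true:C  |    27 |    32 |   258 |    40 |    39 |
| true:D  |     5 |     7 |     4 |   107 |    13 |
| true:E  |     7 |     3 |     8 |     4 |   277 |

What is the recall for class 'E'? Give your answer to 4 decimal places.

0.9264

recall = TP/(TP+FN).
E: TP=277, FN=7+3+8+4=22 → 277/299 = 0.92642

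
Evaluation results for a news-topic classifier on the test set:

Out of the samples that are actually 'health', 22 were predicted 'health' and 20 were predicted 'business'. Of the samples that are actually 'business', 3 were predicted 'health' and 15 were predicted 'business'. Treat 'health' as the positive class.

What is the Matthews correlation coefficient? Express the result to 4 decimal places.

0.3320

MCC = (TP·TN − FP·FN) / √((TP+FP)(TP+FN)(TN+FP)(TN+FN))
Numerator = 22·15 − 3·20 = 270
Denominator = √(25·42·18·35) = √661500 = 813.3265
MCC = 270 / 813.3265 = 0.3320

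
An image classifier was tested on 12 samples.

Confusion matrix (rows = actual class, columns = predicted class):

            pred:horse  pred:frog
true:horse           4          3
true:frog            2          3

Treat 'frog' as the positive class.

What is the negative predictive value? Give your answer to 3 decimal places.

NPV = TN/(TN+FN) = 4/(4+2) = 0.667

0.667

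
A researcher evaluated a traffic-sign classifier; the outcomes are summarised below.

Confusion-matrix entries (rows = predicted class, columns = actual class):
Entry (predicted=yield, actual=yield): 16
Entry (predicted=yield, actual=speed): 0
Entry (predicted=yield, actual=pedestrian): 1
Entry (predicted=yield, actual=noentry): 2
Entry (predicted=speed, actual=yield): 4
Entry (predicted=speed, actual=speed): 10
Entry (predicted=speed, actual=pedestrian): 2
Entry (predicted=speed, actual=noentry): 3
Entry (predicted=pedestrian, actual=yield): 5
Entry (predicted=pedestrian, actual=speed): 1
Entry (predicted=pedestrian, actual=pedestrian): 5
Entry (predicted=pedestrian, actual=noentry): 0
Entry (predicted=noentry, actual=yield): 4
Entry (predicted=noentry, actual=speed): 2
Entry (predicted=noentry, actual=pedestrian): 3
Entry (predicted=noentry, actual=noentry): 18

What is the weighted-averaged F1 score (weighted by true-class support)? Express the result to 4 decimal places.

Per-class F1 score (2·TP/(2·TP+FP+FN)):
  yield: TP=16, FP=0+1+2=3, FN=4+5+4=13 → 32/48 = 0.66667
  speed: TP=10, FP=4+2+3=9, FN=0+1+2=3 → 20/32 = 0.62500
  pedestrian: TP=5, FP=5+1+0=6, FN=1+2+3=6 → 10/22 = 0.45455
  noentry: TP=18, FP=4+2+3=9, FN=2+3+0=5 → 36/50 = 0.72000
Weighted-F1 score = Σ (supportᵢ/N)·F1 scoreᵢ with N=76: (29/76)·0.66667 + (13/76)·0.62500 + (11/76)·0.45455 + (23/76)·0.72000 = 0.6450

0.6450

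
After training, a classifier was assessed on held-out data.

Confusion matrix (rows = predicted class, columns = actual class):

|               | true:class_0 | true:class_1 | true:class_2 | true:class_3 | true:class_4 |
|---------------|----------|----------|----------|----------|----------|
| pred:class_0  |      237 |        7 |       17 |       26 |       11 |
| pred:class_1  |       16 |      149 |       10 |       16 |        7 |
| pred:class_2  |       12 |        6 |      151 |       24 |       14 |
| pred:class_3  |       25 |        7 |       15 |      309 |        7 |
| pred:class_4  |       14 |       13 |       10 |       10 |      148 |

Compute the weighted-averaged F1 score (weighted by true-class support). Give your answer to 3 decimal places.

0.789

Per-class F1 score (2·TP/(2·TP+FP+FN)):
  class_0: TP=237, FP=7+17+26+11=61, FN=16+12+25+14=67 → 474/602 = 0.7874
  class_1: TP=149, FP=16+10+16+7=49, FN=7+6+7+13=33 → 298/380 = 0.7842
  class_2: TP=151, FP=12+6+24+14=56, FN=17+10+15+10=52 → 302/410 = 0.7366
  class_3: TP=309, FP=25+7+15+7=54, FN=26+16+24+10=76 → 618/748 = 0.8262
  class_4: TP=148, FP=14+13+10+10=47, FN=11+7+14+7=39 → 296/382 = 0.7749
Weighted-F1 score = Σ (supportᵢ/N)·F1 scoreᵢ with N=1261: (304/1261)·0.7874 + (182/1261)·0.7842 + (203/1261)·0.7366 + (385/1261)·0.8262 + (187/1261)·0.7749 = 0.789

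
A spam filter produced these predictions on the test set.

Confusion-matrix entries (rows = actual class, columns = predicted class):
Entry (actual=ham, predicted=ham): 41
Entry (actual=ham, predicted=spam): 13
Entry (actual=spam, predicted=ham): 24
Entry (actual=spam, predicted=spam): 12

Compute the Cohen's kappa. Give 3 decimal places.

Observed agreement pₒ = trace/N = 53/90 = 0.5889
Expected agreement pₑ = Σ (rowᵢ·colᵢ)/N² = (54·65 + 36·25)/90² = 0.5444
κ = (pₒ − pₑ)/(1 − pₑ) = (0.5889 − 0.5444)/(1 − 0.5444) = 0.098

0.098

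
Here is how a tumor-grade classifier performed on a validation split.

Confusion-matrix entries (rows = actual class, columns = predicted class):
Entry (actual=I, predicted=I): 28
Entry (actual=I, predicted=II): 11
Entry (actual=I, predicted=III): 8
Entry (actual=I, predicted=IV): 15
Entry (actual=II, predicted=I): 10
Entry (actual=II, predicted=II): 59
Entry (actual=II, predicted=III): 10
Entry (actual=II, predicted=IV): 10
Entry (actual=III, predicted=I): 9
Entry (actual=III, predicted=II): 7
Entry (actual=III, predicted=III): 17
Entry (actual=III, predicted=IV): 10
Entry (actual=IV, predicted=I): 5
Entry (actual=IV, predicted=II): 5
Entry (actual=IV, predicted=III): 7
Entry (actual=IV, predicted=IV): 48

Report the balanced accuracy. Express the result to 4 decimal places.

Balanced accuracy = mean of per-class recall.
  I: recall = 28/62 = 0.45161
  II: recall = 59/89 = 0.66292
  III: recall = 17/43 = 0.39535
  IV: recall = 48/65 = 0.73846
Mean = (0.45161 + 0.66292 + 0.39535 + 0.73846) / 4 = 0.5621

0.5621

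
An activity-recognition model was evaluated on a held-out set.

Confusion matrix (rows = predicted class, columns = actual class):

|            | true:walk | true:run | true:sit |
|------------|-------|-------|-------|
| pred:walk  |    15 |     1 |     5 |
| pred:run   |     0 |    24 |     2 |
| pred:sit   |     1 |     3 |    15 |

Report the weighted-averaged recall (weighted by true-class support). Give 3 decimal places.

0.818

Per-class recall (TP/(TP+FN)):
  walk: TP=15, FN=0+1=1 → 15/16 = 0.9375
  run: TP=24, FN=1+3=4 → 24/28 = 0.8571
  sit: TP=15, FN=5+2=7 → 15/22 = 0.6818
Weighted-recall = Σ (supportᵢ/N)·recallᵢ with N=66: (16/66)·0.9375 + (28/66)·0.8571 + (22/66)·0.6818 = 0.818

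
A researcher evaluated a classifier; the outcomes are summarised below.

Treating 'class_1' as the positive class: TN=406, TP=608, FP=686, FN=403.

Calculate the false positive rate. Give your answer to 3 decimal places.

0.628

FPR = FP/(FP+TN) = 686/(686+406) = 0.628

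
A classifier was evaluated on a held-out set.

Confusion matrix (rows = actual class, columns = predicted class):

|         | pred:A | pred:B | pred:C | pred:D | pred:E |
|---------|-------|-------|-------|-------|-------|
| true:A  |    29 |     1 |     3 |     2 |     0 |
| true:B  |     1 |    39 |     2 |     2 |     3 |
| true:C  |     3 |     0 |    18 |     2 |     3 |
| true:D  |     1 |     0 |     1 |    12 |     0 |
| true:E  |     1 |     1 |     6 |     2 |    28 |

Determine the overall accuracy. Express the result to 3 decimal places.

0.788

Accuracy = trace / total = (29+39+18+12+28=126) / 160 = 126/160 = 0.788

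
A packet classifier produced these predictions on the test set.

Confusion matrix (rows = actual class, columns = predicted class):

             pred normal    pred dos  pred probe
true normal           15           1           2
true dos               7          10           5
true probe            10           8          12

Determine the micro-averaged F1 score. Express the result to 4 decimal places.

Micro-averaging pools counts across classes: ΣTP=37, ΣFP=33, ΣFN=33.
Micro-F1 score = 2·TP/(2·TP+FP+FN) on pooled counts = 0.5286 (equals overall accuracy in single-label multiclass).

0.5286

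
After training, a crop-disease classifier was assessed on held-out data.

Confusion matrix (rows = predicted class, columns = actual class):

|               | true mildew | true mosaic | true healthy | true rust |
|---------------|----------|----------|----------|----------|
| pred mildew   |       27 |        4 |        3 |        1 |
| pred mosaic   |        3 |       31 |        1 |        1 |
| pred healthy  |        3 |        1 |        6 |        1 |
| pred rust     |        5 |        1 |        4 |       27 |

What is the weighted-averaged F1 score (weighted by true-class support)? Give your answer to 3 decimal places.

0.760

Per-class F1 score (2·TP/(2·TP+FP+FN)):
  mildew: TP=27, FP=4+3+1=8, FN=3+3+5=11 → 54/73 = 0.7397
  mosaic: TP=31, FP=3+1+1=5, FN=4+1+1=6 → 62/73 = 0.8493
  healthy: TP=6, FP=3+1+1=5, FN=3+1+4=8 → 12/25 = 0.4800
  rust: TP=27, FP=5+1+4=10, FN=1+1+1=3 → 54/67 = 0.8060
Weighted-F1 score = Σ (supportᵢ/N)·F1 scoreᵢ with N=119: (38/119)·0.7397 + (37/119)·0.8493 + (14/119)·0.4800 + (30/119)·0.8060 = 0.760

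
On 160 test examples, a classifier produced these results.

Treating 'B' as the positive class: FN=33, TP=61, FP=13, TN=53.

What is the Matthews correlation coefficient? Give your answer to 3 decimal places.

MCC = (TP·TN − FP·FN) / √((TP+FP)(TP+FN)(TN+FP)(TN+FN))
Numerator = 61·53 − 13·33 = 2804
Denominator = √(74·94·66·86) = √39482256 = 6283.4907
MCC = 2804 / 6283.4907 = 0.446

0.446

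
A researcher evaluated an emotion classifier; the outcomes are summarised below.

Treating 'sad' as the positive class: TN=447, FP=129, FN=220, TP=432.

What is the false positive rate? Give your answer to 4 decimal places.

FPR = FP/(FP+TN) = 129/(129+447) = 0.2240

0.2240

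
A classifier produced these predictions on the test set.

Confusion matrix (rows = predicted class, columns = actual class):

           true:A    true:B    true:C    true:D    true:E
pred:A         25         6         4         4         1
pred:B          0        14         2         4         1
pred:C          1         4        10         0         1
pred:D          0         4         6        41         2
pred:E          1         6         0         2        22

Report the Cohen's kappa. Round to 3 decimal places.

0.610

Observed agreement pₒ = trace/N = 112/161 = 0.6957
Expected agreement pₑ = Σ (rowᵢ·colᵢ)/N² = (27·40 + 34·21 + 22·16 + 51·53 + 27·31)/161² = 0.2194
κ = (pₒ − pₑ)/(1 − pₑ) = (0.6957 − 0.2194)/(1 − 0.2194) = 0.610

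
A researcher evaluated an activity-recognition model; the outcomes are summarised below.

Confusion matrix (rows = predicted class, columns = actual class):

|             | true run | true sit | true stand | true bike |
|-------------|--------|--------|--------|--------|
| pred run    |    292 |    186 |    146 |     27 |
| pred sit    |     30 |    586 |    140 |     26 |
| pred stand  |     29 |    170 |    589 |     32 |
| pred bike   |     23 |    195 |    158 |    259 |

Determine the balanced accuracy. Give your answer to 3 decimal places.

Balanced accuracy = mean of per-class recall.
  run: recall = 292/374 = 0.7807
  sit: recall = 586/1137 = 0.5154
  stand: recall = 589/1033 = 0.5702
  bike: recall = 259/344 = 0.7529
Mean = (0.7807 + 0.5154 + 0.5702 + 0.7529) / 4 = 0.655

0.655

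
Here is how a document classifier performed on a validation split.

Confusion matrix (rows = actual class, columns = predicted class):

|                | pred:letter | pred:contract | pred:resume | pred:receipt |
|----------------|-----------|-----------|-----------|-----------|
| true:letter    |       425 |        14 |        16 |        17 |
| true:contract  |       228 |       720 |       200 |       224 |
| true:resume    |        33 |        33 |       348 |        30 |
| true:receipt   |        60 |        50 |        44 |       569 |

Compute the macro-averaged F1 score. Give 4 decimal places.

0.6863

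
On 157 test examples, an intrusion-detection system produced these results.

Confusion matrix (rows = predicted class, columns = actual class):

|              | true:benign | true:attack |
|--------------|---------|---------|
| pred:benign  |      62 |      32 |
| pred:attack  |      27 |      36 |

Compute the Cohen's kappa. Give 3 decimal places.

0.228

Observed agreement pₒ = trace/N = 98/157 = 0.6242
Expected agreement pₑ = Σ (rowᵢ·colᵢ)/N² = (89·94 + 68·63)/157² = 0.5132
κ = (pₒ − pₑ)/(1 − pₑ) = (0.6242 − 0.5132)/(1 − 0.5132) = 0.228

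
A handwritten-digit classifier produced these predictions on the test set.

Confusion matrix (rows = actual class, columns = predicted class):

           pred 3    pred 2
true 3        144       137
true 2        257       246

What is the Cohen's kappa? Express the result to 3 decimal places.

0.001

Observed agreement pₒ = trace/N = 390/784 = 0.4974
Expected agreement pₑ = Σ (rowᵢ·colᵢ)/N² = (281·401 + 503·383)/784² = 0.4967
κ = (pₒ − pₑ)/(1 − pₑ) = (0.4974 − 0.4967)/(1 − 0.4967) = 0.001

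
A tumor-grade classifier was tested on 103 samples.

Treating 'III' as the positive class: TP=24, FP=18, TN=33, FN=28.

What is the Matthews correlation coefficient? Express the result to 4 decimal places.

0.1105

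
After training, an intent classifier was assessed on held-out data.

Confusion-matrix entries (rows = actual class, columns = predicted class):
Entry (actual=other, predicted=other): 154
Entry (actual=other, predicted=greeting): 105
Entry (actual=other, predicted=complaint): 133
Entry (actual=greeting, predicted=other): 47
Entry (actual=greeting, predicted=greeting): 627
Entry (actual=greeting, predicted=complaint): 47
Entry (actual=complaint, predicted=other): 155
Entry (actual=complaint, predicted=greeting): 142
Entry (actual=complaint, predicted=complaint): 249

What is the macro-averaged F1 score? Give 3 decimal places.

Per-class F1 score (2·TP/(2·TP+FP+FN)):
  other: TP=154, FP=47+155=202, FN=105+133=238 → 308/748 = 0.4118
  greeting: TP=627, FP=105+142=247, FN=47+47=94 → 1254/1595 = 0.7862
  complaint: TP=249, FP=133+47=180, FN=155+142=297 → 498/975 = 0.5108
Macro-F1 score = mean = (0.4118 + 0.7862 + 0.5108) / 3 = 0.570

0.570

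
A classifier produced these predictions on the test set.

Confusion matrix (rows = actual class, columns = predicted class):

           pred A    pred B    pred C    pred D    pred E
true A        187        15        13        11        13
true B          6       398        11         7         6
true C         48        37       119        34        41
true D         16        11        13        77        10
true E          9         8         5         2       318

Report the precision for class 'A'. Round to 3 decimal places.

Treat 'A' as positive and all other classes as negative.
precision = TP/(TP+FP).
A: TP=187, FP=6+48+16+9=79 → 187/266 = 0.7030

0.703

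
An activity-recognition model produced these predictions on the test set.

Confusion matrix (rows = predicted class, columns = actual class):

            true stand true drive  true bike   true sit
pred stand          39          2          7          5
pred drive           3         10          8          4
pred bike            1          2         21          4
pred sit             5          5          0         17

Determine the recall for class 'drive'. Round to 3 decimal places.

recall = TP/(TP+FN).
drive: TP=10, FN=2+2+5=9 → 10/19 = 0.5263

0.526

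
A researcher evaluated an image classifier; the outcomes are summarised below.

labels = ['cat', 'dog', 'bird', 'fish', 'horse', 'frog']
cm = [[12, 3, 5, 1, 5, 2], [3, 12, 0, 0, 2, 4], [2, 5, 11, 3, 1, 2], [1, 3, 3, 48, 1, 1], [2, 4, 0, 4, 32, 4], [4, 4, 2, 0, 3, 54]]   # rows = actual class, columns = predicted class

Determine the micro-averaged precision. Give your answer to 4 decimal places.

Micro-averaging pools counts across classes: ΣTP=169, ΣFP=74, ΣFN=74.
Micro-precision = TP/(TP+FP) on pooled counts = 0.6955 (equals overall accuracy in single-label multiclass).

0.6955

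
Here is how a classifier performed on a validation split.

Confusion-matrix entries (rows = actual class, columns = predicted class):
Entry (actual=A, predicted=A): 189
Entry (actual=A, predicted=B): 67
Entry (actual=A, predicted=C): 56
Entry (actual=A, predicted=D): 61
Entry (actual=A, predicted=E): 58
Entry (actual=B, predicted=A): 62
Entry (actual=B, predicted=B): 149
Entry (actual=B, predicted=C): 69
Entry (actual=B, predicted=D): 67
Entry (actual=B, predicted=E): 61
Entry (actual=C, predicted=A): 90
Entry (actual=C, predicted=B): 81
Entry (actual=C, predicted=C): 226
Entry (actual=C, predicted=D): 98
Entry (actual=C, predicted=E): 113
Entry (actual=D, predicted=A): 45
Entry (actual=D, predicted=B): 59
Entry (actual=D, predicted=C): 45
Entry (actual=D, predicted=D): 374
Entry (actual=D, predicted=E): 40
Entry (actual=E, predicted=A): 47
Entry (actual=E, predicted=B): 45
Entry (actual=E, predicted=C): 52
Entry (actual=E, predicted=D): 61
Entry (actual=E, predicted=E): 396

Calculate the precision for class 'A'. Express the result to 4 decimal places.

One-vs-rest for 'A': TP = diagonal; FP = other classes predicted 'A'; FN = 'A' predicted as other.
precision = TP/(TP+FP).
A: TP=189, FP=62+90+45+47=244 → 189/433 = 0.43649

0.4365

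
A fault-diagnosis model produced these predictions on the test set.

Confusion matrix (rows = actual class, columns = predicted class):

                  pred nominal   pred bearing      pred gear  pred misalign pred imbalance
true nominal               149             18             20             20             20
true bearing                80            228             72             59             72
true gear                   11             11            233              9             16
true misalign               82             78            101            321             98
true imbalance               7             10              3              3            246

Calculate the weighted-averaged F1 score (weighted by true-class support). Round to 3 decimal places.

0.590

Per-class F1 score (2·TP/(2·TP+FP+FN)):
  nominal: TP=149, FP=80+11+82+7=180, FN=18+20+20+20=78 → 298/556 = 0.5360
  bearing: TP=228, FP=18+11+78+10=117, FN=80+72+59+72=283 → 456/856 = 0.5327
  gear: TP=233, FP=20+72+101+3=196, FN=11+11+9+16=47 → 466/709 = 0.6573
  misalign: TP=321, FP=20+59+9+3=91, FN=82+78+101+98=359 → 642/1092 = 0.5879
  imbalance: TP=246, FP=20+72+16+98=206, FN=7+10+3+3=23 → 492/721 = 0.6824
Weighted-F1 score = Σ (supportᵢ/N)·F1 scoreᵢ with N=1967: (227/1967)·0.5360 + (511/1967)·0.5327 + (280/1967)·0.6573 + (680/1967)·0.5879 + (269/1967)·0.6824 = 0.590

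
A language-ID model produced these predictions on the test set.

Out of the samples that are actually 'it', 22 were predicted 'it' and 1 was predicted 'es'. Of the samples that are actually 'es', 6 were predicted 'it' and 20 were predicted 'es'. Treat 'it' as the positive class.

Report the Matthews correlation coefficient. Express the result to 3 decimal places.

0.732

MCC = (TP·TN − FP·FN) / √((TP+FP)(TP+FN)(TN+FP)(TN+FN))
Numerator = 22·20 − 6·1 = 434
Denominator = √(28·23·26·21) = √351624 = 592.9789
MCC = 434 / 592.9789 = 0.732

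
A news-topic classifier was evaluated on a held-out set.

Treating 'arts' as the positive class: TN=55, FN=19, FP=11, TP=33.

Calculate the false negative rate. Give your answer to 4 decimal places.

0.3654

FNR = FN/(FN+TP) = 19/(19+33) = 0.3654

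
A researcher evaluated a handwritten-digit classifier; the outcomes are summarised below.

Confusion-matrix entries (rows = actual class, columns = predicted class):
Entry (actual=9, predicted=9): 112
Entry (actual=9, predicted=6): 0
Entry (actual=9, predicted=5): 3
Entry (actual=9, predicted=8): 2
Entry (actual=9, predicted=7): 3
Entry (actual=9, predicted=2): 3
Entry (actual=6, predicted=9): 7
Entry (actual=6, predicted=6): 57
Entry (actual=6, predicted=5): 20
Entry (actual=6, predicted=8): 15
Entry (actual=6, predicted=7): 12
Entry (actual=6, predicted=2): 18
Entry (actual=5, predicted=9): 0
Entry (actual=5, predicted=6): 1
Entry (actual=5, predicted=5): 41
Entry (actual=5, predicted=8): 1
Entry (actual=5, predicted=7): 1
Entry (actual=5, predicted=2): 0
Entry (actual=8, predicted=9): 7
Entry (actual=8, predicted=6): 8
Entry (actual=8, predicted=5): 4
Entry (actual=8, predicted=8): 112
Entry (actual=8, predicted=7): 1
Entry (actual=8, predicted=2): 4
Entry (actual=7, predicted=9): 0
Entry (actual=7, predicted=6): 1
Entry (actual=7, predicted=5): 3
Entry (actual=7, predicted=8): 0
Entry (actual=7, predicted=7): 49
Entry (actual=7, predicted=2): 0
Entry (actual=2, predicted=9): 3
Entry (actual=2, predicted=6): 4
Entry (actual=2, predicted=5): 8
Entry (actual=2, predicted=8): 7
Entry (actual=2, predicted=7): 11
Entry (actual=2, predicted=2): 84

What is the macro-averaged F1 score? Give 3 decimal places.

Per-class F1 score (2·TP/(2·TP+FP+FN)):
  9: TP=112, FP=7+0+7+0+3=17, FN=0+3+2+3+3=11 → 224/252 = 0.8889
  6: TP=57, FP=0+1+8+1+4=14, FN=7+20+15+12+18=72 → 114/200 = 0.5700
  5: TP=41, FP=3+20+4+3+8=38, FN=0+1+1+1+0=3 → 82/123 = 0.6667
  8: TP=112, FP=2+15+1+0+7=25, FN=7+8+4+1+4=24 → 224/273 = 0.8205
  7: TP=49, FP=3+12+1+1+11=28, FN=0+1+3+0+0=4 → 98/130 = 0.7538
  2: TP=84, FP=3+18+0+4+0=25, FN=3+4+8+7+11=33 → 168/226 = 0.7434
Macro-F1 score = mean = (0.8889 + 0.5700 + 0.6667 + 0.8205 + 0.7538 + 0.7434) / 6 = 0.741

0.741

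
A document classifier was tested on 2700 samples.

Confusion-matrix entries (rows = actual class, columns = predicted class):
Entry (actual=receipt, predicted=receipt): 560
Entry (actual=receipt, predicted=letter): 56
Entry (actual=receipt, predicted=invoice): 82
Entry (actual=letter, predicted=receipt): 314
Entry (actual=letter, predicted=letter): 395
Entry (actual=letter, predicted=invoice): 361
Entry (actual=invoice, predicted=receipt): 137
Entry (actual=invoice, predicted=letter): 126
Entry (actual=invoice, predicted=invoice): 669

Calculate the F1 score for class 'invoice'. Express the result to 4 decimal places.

One-vs-rest for 'invoice': TP = diagonal; FP = other classes predicted 'invoice'; FN = 'invoice' predicted as other.
F1 score = 2·TP/(2·TP+FP+FN).
invoice: TP=669, FP=82+361=443, FN=137+126=263 → 1338/2044 = 0.65460

0.6546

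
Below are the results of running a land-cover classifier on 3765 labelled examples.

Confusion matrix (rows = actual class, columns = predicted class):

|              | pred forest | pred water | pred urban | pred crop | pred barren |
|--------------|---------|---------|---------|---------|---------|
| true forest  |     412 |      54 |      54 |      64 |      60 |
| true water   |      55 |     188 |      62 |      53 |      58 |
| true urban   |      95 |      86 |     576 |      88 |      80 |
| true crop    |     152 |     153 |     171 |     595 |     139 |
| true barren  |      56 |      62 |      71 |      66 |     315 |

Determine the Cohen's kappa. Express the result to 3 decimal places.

Observed agreement pₒ = trace/N = 2086/3765 = 0.5541
Expected agreement pₑ = Σ (rowᵢ·colᵢ)/N² = (644·770 + 416·543 + 925·934 + 1210·866 + 570·652)/3765² = 0.2120
κ = (pₒ − pₑ)/(1 − pₑ) = (0.5541 − 0.2120)/(1 − 0.2120) = 0.434

0.434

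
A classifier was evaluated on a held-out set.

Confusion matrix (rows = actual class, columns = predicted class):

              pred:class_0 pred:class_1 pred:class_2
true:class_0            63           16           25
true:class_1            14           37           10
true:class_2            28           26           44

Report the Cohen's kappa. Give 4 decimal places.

Observed agreement pₒ = trace/N = 144/263 = 0.54753
Expected agreement pₑ = Σ (rowᵢ·colᵢ)/N² = (104·105 + 61·79 + 98·79)/263² = 0.33947
κ = (pₒ − pₑ)/(1 − pₑ) = (0.54753 − 0.33947)/(1 − 0.33947) = 0.3150

0.3150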